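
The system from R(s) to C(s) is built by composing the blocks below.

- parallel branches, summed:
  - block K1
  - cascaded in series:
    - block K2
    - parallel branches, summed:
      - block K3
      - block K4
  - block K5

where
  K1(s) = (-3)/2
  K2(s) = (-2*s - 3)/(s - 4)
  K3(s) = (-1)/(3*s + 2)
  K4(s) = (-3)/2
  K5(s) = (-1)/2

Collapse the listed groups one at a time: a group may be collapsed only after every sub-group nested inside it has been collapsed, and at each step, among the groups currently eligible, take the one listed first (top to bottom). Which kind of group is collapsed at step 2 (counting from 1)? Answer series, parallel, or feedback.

Step 1. parallel reduction of K3, K4
Step 2. multiply K2, (K3+K4) (series)
Step 3. combine K1, (K2*(K3+K4)), K5 in parallel
So the answer for step 2 is series.

Therefore the answer is series.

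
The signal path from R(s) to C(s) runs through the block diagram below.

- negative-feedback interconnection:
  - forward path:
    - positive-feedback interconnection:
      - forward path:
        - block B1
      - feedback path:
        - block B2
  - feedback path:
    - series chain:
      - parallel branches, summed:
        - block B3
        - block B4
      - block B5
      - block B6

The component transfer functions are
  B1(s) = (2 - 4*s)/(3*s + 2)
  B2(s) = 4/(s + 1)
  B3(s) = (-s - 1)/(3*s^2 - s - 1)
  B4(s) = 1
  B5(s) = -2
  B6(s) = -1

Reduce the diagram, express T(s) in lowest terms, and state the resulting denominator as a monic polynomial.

[1] reduce the feedback loop with forward B1 and return B2 = (-4*s^2 - 2*s + 2)/(3*s^2 + 21*s - 6)
[2] sum the parallel branches B3, B4 = (3*s^2 - 2*s - 2)/(3*s^2 - s - 1)
[3] cascade (B3+B4), B5, B6 = (6*s^2 - 4*s - 4)/(3*s^2 - s - 1)
[4] close the feedback loop around [B1/(1-B1*B2)], ((B3+B4)*B5*B6) = (12*s^4 + 2*s^3 - 12*s^2 + 2)/(15*s^4 - 64*s^3 + 6*s^2 + 15*s + 2)
T(s) is the step-4 result (common factors already cancelled). Leading coefficient of the denominator: 15. Divide through by 15 for the monic polynomial.

Therefore the answer is s^4 - 64*s^3/15 + 2*s^2/5 + s + 2/15.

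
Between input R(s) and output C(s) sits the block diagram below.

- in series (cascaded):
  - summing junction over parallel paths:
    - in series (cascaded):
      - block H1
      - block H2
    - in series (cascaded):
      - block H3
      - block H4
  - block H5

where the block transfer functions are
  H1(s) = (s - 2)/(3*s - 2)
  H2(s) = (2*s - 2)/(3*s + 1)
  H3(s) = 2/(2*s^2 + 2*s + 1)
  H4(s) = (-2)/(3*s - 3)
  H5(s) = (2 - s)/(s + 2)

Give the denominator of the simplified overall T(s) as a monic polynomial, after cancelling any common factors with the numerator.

The answer is s^6 + 5*s^5/3 - 25*s^4/18 - 16*s^3/9 - 7*s^2/18 + 2*s/3 + 2/9.

Reasoning:
[1] cascade H1, H2 = (2*s^2 - 6*s + 4)/(9*s^2 - 3*s - 2)
[2] series reduction of H3, H4 = (-4)/(6*s^3 - 3*s - 3)
[3] add (H1*H2), (H3*H4) (parallel) = (12*s^5 - 36*s^4 + 18*s^3 - 24*s^2 + 18*s - 4)/(54*s^5 - 18*s^4 - 39*s^3 - 18*s^2 + 15*s + 6)
[4] cascade ((H1*H2)+(H3*H4)), H5 = (-12*s^6 + 60*s^5 - 90*s^4 + 60*s^3 - 66*s^2 + 40*s - 8)/(54*s^6 + 90*s^5 - 75*s^4 - 96*s^3 - 21*s^2 + 36*s + 12)
No further cancellation is possible in the step-4 result, so that is T(s). Its denominator becomes monic after dividing by the leading coefficient 54.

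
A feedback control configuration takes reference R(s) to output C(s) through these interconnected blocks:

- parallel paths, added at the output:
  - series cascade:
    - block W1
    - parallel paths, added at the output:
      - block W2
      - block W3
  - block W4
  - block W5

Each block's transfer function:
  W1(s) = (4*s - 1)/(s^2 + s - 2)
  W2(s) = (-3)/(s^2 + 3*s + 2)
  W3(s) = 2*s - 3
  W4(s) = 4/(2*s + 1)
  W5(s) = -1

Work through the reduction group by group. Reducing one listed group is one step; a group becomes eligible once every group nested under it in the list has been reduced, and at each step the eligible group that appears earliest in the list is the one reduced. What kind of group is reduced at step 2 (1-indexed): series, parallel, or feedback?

Step 1 - reduce the parallel group W2, W3
Step 2 - multiply W1, (W2+W3) (series)
Step 3 - parallel reduction of (W1*(W2+W3)), W4, W5
Step 2: series.

Answer: series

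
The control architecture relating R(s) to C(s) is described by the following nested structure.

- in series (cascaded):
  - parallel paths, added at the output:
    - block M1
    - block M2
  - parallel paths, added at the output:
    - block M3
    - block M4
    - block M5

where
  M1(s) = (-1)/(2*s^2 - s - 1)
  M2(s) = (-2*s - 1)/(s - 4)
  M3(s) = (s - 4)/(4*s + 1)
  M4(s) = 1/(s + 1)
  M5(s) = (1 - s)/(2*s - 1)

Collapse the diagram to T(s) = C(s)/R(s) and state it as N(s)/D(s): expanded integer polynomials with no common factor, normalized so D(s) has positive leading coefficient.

Step 1 - sum the parallel branches M1, M2 -> (-4*s^3 + 2*s + 5)/(2*s^3 - 9*s^2 + 3*s + 4)
Step 2 - add M3, M4, M5 (parallel) -> (-2*s^3 - 3*s + 4)/(8*s^3 + 6*s^2 - 3*s - 1)
Step 3 - multiply (M1+M2), (M3+M4+M5) (series), which is the overall transfer function T(s) = C(s)/R(s) in lowest terms

Hence the answer: (8*s^6 + 8*s^4 - 26*s^3 - 6*s^2 - 7*s + 20)/(16*s^6 - 60*s^5 - 36*s^4 + 75*s^3 + 24*s^2 - 15*s - 4)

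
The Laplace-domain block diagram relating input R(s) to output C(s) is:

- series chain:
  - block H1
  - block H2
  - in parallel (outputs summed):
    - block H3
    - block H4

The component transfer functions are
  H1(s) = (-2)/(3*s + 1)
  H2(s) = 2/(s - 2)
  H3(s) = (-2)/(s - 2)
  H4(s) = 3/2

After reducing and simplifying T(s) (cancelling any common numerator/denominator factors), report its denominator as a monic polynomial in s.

Reducing step by step:

1. add H3, H4 (parallel) = (3*s - 10)/(2*s - 4)
2. series reduction of H1, H2, (H3+H4) = (20 - 6*s)/(3*s^3 - 11*s^2 + 8*s + 4)
Step 2 gives the fully reduced T(s), with no common factor left to cancel. The denominator's leading coefficient is 3, so divide each of its coefficients by 3 to get the monic form.

Answer: s^3 - 11*s^2/3 + 8*s/3 + 4/3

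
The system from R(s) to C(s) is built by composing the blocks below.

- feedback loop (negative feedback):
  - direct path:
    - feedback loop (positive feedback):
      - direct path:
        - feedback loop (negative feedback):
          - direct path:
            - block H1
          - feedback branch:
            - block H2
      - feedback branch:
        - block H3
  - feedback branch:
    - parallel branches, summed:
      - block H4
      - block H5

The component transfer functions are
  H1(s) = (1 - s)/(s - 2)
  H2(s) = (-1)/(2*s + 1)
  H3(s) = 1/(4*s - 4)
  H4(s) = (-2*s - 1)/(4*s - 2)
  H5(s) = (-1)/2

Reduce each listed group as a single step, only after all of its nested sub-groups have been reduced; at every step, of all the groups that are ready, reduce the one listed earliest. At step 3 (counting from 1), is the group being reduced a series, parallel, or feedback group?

Step 1: close the feedback loop around H1, H2
Step 2: feedback reduction of [H1/(1+H1*H2)], H3
Step 3: combine H4, H5 in parallel
Step 4: apply the feedback formula to [[H1/(1+H1*H2)]/(1-[H1/(1+H1*H2)]*H3)], (H4+H5)
Step 3: parallel.

Hence the answer: parallel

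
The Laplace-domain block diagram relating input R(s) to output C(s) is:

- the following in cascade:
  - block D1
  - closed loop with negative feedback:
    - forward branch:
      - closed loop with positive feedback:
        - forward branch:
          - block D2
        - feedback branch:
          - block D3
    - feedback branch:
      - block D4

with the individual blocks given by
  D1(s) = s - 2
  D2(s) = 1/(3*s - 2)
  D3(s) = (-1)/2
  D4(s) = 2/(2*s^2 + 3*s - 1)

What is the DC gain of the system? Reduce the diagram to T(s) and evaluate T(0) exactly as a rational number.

The answer is 4/7.

Reasoning:
(1) close the feedback loop around D2, D3 -> 2/(6*s - 3)
(2) reduce the feedback loop with forward [D2/(1-D2*D3)] and return D4 -> (4*s^2 + 6*s - 2)/(12*s^3 + 12*s^2 - 15*s + 7)
(3) combine D1, [[D2/(1-D2*D3)]/(1+[D2/(1-D2*D3)]*D4)] in series -> (4*s^3 - 2*s^2 - 14*s + 4)/(12*s^3 + 12*s^2 - 15*s + 7)
Step 3 gives the overall T(s). Then T(0) = 4/7.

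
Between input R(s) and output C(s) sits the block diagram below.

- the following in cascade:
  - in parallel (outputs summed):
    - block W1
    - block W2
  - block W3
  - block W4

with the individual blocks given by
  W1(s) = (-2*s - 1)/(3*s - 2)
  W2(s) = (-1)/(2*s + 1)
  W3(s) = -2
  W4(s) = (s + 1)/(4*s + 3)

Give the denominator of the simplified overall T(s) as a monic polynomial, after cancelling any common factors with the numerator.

The answer is s^3 + 7*s^2/12 - 11*s/24 - 1/4.

Reasoning:
Step 1: combine W1, W2 in parallel: (-4*s^2 - 7*s + 1)/(6*s^2 - s - 2)
Step 2: combine (W1+W2), W3, W4 in series: (8*s^3 + 22*s^2 + 12*s - 2)/(24*s^3 + 14*s^2 - 11*s - 6)
T(s) is the step-2 result (common factors already cancelled). Leading coefficient of the denominator: 24. Divide through by 24 for the monic polynomial.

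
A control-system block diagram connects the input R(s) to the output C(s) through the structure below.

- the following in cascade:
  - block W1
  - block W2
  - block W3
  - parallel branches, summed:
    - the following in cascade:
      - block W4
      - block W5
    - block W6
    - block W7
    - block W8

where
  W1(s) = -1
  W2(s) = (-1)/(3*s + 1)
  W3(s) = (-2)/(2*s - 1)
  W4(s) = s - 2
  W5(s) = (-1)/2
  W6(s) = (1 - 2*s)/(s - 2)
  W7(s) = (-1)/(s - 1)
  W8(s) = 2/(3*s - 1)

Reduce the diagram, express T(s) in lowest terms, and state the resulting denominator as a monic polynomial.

Step 1. reduce the series chain W4, W5; result 1 - s/2
Step 2. sum the parallel branches (W4*W5), W6, W7, W8; result (-3*s^4 + 4*s^3 - 9*s^2 + 10*s + 2)/(6*s^3 - 20*s^2 + 18*s - 4)
Step 3. series reduction of W1, W2, W3, ((W4*W5)+W6+W7+W8); result (3*s^4 - 4*s^3 + 9*s^2 - 10*s - 2)/(18*s^5 - 63*s^4 + 61*s^3 - 11*s^2 - 7*s + 2)
T(s) is the step-3 result (common factors already cancelled). Leading coefficient of the denominator: 18. Divide through by 18 for the monic polynomial.

Final answer: s^5 - 7*s^4/2 + 61*s^3/18 - 11*s^2/18 - 7*s/18 + 1/9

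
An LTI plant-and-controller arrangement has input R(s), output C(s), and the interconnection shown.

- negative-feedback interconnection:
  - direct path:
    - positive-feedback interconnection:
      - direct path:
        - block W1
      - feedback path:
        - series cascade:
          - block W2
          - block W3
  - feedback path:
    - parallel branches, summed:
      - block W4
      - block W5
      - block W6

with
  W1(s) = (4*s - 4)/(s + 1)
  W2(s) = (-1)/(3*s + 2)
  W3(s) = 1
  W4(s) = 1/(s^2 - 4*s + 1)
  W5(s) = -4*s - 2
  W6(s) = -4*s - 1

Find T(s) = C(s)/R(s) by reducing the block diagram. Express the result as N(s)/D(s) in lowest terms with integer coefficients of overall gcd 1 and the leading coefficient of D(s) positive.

(1) combine W2, W3 in series; result (-1)/(3*s + 2)
(2) close the feedback loop around W1, (W2*W3); result (12*s^2 - 4*s - 8)/(3*s^2 + 9*s - 2)
(3) reduce the parallel group W4, W5, W6; result (-8*s^3 + 29*s^2 + 4*s - 2)/(s^2 - 4*s + 1)
(4) collapse the loop ([W1/(1-W1*(W2*W3))] forward, (W4+W5+W6) return), which is the overall transfer function T(s) = C(s)/R(s) in lowest terms

Hence the answer: (-12*s^4 + 52*s^3 - 20*s^2 - 28*s + 8)/(96*s^5 - 383*s^4 + 7*s^3 + 307*s^2 + 7*s - 14)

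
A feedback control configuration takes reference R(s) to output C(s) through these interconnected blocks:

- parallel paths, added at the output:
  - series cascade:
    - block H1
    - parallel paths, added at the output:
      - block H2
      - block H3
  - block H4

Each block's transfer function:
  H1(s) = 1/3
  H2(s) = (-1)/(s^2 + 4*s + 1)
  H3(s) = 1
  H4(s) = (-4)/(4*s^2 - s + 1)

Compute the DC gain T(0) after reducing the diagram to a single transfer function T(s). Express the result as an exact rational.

Step 1 - reduce the parallel group H2, H3: (s^2 + 4*s)/(s^2 + 4*s + 1)
Step 2 - cascade H1, (H2+H3): (s^2 + 4*s)/(3*s^2 + 12*s + 3)
Step 3 - combine (H1*(H2+H3)), H4 in parallel: (4*s^4 + 15*s^3 - 15*s^2 - 44*s - 12)/(12*s^4 + 45*s^3 + 3*s^2 + 9*s + 3)
Evaluating the step-3 result (the overall T(s)) at s = 0 gives T(0) = -12/3 = -4.

Hence the answer: -4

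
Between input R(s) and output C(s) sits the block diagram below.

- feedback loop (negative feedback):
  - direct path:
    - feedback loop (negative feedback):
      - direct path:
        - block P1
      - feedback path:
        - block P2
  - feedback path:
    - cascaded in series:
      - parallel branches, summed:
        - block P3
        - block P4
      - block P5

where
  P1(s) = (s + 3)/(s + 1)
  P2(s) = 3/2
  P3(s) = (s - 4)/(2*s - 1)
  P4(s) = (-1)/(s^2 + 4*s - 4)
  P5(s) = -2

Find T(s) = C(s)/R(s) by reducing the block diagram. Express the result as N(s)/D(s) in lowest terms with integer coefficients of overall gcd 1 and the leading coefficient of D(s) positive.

The answer is (4*s^4 + 26*s^3 + 18*s^2 - 64*s + 24)/(6*s^4 + 45*s^3 + 105*s^2 + 84*s - 160).

Reasoning:
(1) apply the feedback formula to P1, P2 = (2*s + 6)/(5*s + 11)
(2) reduce the parallel group P3, P4 = (s^3 - 22*s + 17)/(2*s^3 + 7*s^2 - 12*s + 4)
(3) reduce the series chain (P3+P4), P5 = (-2*s^3 + 44*s - 34)/(2*s^3 + 7*s^2 - 12*s + 4)
(4) apply the feedback formula to [P1/(1+P1*P2)], ((P3+P4)*P5) - this is the overall T(s), already in the required normalized form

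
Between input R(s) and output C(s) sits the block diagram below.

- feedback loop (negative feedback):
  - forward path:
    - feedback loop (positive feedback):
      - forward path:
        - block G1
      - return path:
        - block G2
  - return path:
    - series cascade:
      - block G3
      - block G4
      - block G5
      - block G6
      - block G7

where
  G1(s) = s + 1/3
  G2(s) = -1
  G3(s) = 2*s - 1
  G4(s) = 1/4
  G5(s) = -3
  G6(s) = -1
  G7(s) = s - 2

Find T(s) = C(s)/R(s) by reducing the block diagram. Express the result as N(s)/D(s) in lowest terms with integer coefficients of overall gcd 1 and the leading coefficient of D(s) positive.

First reduce the diagram to T(s).

(1) reduce the feedback loop with forward G1 and return G2, giving (3*s + 1)/(3*s + 4)
(2) reduce the series chain G3, G4, G5, G6, G7, giving 3*s^2/2 - 15*s/4 + 3/2
(3) close the feedback loop around [G1/(1-G1*G2)], (G3*G4*G5*G6*G7), which is the overall transfer function T(s) = C(s)/R(s) in lowest terms

Answer: (12*s + 4)/(18*s^3 - 39*s^2 + 15*s + 22)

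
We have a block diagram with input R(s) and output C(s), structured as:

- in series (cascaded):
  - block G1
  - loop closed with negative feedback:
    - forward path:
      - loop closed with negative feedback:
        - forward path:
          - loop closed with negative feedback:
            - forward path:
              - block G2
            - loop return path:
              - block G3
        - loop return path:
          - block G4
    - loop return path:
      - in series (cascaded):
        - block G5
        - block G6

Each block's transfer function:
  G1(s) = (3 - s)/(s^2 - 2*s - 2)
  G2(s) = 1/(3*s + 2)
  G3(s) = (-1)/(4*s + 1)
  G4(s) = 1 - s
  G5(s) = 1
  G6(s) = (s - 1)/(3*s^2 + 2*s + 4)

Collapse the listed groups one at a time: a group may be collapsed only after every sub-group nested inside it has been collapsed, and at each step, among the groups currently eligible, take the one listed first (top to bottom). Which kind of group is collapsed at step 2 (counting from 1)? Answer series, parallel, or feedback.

Step 1. apply the feedback formula to G2, G3
Step 2. close the feedback loop around [G2/(1+G2*G3)], G4
Step 3. multiply G5, G6 (series)
Step 4. feedback reduction of [[G2/(1+G2*G3)]/(1+[G2/(1+G2*G3)]*G4)], (G5*G6)
Step 5. cascade G1, [[[G2/(1+G2*G3)]/(1+[G2/(1+G2*G3)]*G4)]/(1+[[G2/(1+G2*G3)]/(1+[G2/(1+G2*G3)]*G4)]*(G5*G6))]
So the answer for step 2 is feedback.

Answer: feedback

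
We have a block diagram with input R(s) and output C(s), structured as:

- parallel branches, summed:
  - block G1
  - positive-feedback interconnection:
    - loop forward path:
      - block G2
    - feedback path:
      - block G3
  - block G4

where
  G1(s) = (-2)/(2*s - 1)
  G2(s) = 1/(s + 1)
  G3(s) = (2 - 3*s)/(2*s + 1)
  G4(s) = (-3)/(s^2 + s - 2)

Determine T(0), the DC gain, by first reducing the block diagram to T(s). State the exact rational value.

First reduce the diagram to T(s).

Step 1 - feedback reduction of G2, G3: (2*s + 1)/(2*s^2 + 6*s - 1)
Step 2 - sum the parallel branches G1, [G2/(1-G2*G3)], G4: (-24*s^3 - 41*s^2 + 49*s - 5)/(4*s^5 + 14*s^4 - 6*s^3 - 27*s^2 + 17*s - 2)
That last expression is T(s); at s = 0 only the constant terms survive, so T(0) = -5/(-2) = 5/2.

Answer: 5/2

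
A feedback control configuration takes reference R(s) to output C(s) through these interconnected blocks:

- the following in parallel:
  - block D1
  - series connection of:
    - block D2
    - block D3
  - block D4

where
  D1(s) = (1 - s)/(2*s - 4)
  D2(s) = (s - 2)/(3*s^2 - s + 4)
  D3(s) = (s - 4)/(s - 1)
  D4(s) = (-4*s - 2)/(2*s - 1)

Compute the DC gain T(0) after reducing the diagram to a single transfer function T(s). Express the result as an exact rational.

Step 1: series reduction of D2, D3, giving (s^2 - 6*s + 8)/(3*s^3 - 4*s^2 + 5*s - 4)
Step 2: reduce the parallel group D1, (D2*D3), D4, giving (-30*s^5 + 89*s^4 - 123*s^3 + 183*s^2 - 129*s + 4)/(12*s^5 - 46*s^4 + 72*s^3 - 82*s^2 + 60*s - 16)
Evaluating the step-2 result (the overall T(s)) at s = 0 gives T(0) = 4/(-16) = -1/4.

Hence the answer: -1/4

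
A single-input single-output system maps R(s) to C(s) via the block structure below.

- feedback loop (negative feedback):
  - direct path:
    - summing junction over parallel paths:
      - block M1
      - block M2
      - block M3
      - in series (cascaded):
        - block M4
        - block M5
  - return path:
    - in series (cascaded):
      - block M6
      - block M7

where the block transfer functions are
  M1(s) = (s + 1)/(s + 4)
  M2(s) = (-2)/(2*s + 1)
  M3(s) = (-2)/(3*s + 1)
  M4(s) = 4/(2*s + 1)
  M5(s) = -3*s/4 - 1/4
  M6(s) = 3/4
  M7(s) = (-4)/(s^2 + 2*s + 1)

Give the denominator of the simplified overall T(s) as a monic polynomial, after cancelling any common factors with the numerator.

Reducing step by step:

1. reduce the series chain M4, M5: (-3*s - 1)/(2*s + 1)
2. combine M1, M2, M3, (M4*M5) in parallel: (-3*s^3 - 41*s^2 - 63*s - 19)/(6*s^3 + 29*s^2 + 21*s + 4)
3. reduce the series chain M6, M7: (-3)/(s^2 + 2*s + 1)
4. close the feedback loop around (M1+M2+M3+(M4*M5)), (M6*M7): (-3*s^5 - 47*s^4 - 148*s^3 - 186*s^2 - 101*s - 19)/(6*s^5 + 41*s^4 + 94*s^3 + 198*s^2 + 218*s + 61)
That last expression is T(s), already simplified. Scaling its denominator by 1/6 (the reciprocal of the leading coefficient) yields the monic denominator.

Answer: s^5 + 41*s^4/6 + 47*s^3/3 + 33*s^2 + 109*s/3 + 61/6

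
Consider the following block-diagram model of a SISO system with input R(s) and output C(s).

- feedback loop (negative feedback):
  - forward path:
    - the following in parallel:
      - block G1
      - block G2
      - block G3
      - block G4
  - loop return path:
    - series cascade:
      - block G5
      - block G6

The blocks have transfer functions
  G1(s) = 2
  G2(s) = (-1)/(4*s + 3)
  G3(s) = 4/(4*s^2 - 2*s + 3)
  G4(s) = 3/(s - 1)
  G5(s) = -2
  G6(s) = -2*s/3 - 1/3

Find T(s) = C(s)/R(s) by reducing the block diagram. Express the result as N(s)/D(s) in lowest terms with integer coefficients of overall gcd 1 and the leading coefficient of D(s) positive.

Step 1: combine G1, G2, G3, G4 in parallel: (32*s^4 + 20*s^3 + 38*s^2 + 15*s)/(16*s^4 - 12*s^3 + 2*s^2 + 3*s - 9)
Step 2: multiply G5, G6 (series): 4*s/3 + 2/3
Step 3: apply the feedback formula to (G1+G2+G3+G4), (G5*G6); the result is T(s) itself (integer coefficients, no common factor, positive leading denominator coefficient)

Final answer: (96*s^4 + 60*s^3 + 114*s^2 + 45*s)/(128*s^5 + 192*s^4 + 156*s^3 + 142*s^2 + 39*s - 27)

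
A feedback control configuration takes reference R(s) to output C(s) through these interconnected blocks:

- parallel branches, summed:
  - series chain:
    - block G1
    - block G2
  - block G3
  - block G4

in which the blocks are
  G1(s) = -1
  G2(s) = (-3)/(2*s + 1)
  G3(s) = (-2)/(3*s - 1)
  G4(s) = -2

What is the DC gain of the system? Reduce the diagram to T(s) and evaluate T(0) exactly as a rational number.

(1) reduce the series chain G1, G2 = 3/(2*s + 1)
(2) sum the parallel branches (G1*G2), G3, G4 = (-12*s^2 + 3*s - 3)/(6*s^2 + s - 1)
Step 2 gives the overall T(s). Then T(0) = -3/(-1) = 3.

Answer: 3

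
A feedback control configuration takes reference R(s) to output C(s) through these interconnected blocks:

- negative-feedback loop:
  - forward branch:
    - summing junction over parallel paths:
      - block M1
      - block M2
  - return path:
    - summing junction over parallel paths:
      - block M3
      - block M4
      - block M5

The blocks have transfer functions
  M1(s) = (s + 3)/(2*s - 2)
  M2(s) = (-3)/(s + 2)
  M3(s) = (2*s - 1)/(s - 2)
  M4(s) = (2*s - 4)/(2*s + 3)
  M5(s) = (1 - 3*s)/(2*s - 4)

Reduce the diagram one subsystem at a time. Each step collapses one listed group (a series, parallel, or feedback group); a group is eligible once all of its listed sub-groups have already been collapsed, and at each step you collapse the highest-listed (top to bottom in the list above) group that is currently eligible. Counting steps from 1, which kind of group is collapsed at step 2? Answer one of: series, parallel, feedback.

(1) add M1, M2 (parallel)
(2) sum the parallel branches M3, M4, M5
(3) reduce the feedback loop with forward (M1+M2) and return (M3+M4+M5)
At step 2 the group reduced is parallel.

Therefore the answer is parallel.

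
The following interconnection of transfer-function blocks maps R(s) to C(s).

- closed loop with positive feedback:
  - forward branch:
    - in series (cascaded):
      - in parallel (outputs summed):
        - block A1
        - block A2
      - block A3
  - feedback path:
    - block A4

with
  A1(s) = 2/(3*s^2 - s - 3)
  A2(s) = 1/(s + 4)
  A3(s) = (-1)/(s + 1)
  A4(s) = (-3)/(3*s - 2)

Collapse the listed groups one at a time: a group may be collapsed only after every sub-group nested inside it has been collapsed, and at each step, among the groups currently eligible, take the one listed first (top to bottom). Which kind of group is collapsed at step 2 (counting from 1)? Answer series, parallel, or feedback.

[1] reduce the parallel group A1, A2
[2] combine (A1+A2), A3 in series
[3] feedback reduction of ((A1+A2)*A3), A4
Step 2 collapses a series group.

Therefore the answer is series.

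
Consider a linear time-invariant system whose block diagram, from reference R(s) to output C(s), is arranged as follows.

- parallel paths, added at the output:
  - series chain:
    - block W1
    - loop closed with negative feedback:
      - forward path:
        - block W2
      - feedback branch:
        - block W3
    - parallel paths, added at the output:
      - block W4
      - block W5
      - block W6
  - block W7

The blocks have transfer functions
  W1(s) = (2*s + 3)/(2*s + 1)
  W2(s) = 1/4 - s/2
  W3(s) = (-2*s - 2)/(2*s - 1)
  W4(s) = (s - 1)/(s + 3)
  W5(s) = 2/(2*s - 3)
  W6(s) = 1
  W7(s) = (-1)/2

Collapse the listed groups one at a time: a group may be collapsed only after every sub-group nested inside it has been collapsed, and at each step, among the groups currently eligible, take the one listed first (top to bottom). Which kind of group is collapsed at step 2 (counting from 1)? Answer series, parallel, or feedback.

Step 1. close the feedback loop around W2, W3
Step 2. sum the parallel branches W4, W5, W6
Step 3. cascade W1, [W2/(1+W2*W3)], (W4+W5+W6)
Step 4. sum the parallel branches (W1*[W2/(1+W2*W3)]*(W4+W5+W6)), W7
Step 2 collapses a parallel group.

Hence the answer: parallel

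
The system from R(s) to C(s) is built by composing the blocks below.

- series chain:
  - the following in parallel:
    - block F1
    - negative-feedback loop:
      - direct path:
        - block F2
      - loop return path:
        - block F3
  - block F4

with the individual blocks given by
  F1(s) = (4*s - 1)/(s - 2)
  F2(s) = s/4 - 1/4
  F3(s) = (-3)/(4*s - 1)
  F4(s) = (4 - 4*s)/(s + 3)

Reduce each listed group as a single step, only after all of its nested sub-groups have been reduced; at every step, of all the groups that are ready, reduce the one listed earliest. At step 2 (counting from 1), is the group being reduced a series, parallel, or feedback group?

(1) collapse the loop (F2 forward, F3 return)
(2) reduce the parallel group F1, [F2/(1+F2*F3)]
(3) series reduction of (F1+[F2/(1+F2*F3)]), F4
At step 2 the group reduced is parallel.

Final answer: parallel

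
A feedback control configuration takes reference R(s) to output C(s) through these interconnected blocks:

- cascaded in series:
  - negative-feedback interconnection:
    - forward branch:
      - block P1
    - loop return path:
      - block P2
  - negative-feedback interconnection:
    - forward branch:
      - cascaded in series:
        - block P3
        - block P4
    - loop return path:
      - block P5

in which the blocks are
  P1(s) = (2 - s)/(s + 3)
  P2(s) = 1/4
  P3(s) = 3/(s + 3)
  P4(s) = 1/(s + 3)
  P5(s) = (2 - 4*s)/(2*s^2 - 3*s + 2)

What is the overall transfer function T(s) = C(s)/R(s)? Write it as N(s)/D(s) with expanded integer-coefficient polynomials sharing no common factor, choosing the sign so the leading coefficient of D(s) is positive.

First reduce the diagram to T(s).

Step 1. reduce the feedback loop with forward P1 and return P2 gives (8 - 4*s)/(3*s + 14)
Step 2. multiply P3, P4 (series) gives 3/(s^2 + 6*s + 9)
Step 3. collapse the loop ((P3*P4) forward, P5 return) gives (6*s^2 - 9*s + 6)/(2*s^4 + 9*s^3 + 2*s^2 - 27*s + 24)
Step 4. combine [P1/(1+P1*P2)], [(P3*P4)/(1+(P3*P4)*P5)] in series: this yields T(s), and no further normalization is needed

Answer: (-24*s^3 + 84*s^2 - 96*s + 48)/(6*s^5 + 55*s^4 + 132*s^3 - 53*s^2 - 306*s + 336)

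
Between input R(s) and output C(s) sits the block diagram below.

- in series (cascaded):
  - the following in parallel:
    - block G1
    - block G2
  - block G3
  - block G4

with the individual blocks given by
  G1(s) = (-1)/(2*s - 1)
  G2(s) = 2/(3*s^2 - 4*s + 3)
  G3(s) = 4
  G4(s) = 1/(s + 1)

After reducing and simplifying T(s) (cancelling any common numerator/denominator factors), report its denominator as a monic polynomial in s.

(1) sum the parallel branches G1, G2 gives (-3*s^2 + 8*s - 5)/(6*s^3 - 11*s^2 + 10*s - 3)
(2) cascade (G1+G2), G3, G4 gives (-12*s^2 + 32*s - 20)/(6*s^4 - 5*s^3 - s^2 + 7*s - 3)
No further cancellation is possible in the step-2 result, so that is T(s). Its denominator becomes monic after dividing by the leading coefficient 6.

Answer: s^4 - 5*s^3/6 - s^2/6 + 7*s/6 - 1/2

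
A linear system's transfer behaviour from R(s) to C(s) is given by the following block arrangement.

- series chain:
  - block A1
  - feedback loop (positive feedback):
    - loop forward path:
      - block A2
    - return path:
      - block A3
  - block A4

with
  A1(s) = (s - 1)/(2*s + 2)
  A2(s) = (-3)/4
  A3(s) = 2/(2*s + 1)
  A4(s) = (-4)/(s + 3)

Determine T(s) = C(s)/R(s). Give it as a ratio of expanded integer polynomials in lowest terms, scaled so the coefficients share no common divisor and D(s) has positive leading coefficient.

(1) apply the feedback formula to A2, A3, giving (-6*s - 3)/(8*s + 10)
(2) reduce the series chain A1, [A2/(1-A2*A3)], A4, giving the overall T(s)

Final answer: (6*s^2 - 3*s - 3)/(4*s^3 + 21*s^2 + 32*s + 15)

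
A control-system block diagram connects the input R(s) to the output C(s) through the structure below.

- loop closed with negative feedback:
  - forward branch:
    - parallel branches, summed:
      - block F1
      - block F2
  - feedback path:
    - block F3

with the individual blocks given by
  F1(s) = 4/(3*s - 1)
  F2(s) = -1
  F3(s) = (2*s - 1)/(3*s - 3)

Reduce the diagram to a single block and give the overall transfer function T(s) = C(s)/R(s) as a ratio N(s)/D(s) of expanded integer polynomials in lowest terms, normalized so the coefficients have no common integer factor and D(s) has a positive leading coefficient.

Reducing step by step:

1. sum the parallel branches F1, F2, giving (5 - 3*s)/(3*s - 1)
2. collapse the loop ((F1+F2) forward, F3 return), giving the overall T(s)

Answer: (-9*s^2 + 24*s - 15)/(3*s^2 + s - 2)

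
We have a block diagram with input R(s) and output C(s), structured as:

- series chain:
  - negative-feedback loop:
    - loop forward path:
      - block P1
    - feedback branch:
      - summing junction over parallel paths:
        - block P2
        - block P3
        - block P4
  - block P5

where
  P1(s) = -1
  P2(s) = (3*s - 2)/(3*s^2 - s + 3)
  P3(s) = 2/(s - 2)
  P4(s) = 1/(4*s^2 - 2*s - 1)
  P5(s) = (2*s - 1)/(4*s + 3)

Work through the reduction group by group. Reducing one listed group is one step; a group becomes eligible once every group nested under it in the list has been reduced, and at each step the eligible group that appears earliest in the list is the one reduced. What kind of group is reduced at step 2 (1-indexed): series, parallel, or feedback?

Reducing step by step:

1. sum the parallel branches P2, P3, P4
2. collapse the loop (P1 forward, (P2+P3+P4) return)
3. multiply [P1/(1+P1*(P2+P3+P4))], P5 (series)
At step 2 the group reduced is feedback.

Answer: feedback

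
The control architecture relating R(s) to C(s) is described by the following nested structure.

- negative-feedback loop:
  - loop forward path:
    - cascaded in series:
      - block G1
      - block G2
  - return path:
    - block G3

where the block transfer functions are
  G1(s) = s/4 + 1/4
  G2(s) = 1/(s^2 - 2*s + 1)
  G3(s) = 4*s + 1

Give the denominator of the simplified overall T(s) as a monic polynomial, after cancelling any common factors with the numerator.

Answer: s^2 - 3*s/8 + 5/8

Working:
Step 1 - cascade G1, G2 = (s + 1)/(4*s^2 - 8*s + 4)
Step 2 - feedback reduction of (G1*G2), G3 = (s + 1)/(8*s^2 - 3*s + 5)
No further cancellation is possible in the step-2 result, so that is T(s). Its denominator becomes monic after dividing by the leading coefficient 8.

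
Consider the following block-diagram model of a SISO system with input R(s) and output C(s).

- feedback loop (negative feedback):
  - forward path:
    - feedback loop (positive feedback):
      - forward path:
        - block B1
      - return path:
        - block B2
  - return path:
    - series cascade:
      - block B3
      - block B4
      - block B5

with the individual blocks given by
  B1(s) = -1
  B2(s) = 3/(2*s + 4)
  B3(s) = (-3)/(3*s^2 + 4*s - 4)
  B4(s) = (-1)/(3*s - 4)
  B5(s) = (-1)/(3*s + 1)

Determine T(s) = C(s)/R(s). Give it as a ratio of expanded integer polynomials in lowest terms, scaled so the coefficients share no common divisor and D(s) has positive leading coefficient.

[1] reduce the feedback loop with forward B1 and return B2 = (-2*s - 4)/(2*s + 7)
[2] series reduction of B3, B4, B5 = (-3)/(27*s^4 + 9*s^3 - 84*s^2 + 20*s + 16)
[3] apply the feedback formula to [B1/(1-B1*B2)], (B3*B4*B5), giving the overall T(s)

Therefore the answer is (-54*s^4 - 18*s^3 + 168*s^2 - 40*s - 32)/(54*s^4 + 99*s^3 - 303*s^2 + 58*s + 62).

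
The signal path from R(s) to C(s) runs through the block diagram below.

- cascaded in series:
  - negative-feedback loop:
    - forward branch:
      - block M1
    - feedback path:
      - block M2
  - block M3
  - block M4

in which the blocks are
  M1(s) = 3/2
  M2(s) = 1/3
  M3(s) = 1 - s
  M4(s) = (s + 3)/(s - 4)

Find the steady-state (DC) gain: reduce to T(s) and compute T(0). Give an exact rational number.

First reduce the diagram to T(s).

1. close the feedback loop around M1, M2 -> 1
2. combine [M1/(1+M1*M2)], M3, M4 in series -> (-s^2 - 2*s + 3)/(s - 4)
DC gain: substitute s = 0 into T(s) from step 2: T(0) = 3/(-4) = -3/4.

Answer: -3/4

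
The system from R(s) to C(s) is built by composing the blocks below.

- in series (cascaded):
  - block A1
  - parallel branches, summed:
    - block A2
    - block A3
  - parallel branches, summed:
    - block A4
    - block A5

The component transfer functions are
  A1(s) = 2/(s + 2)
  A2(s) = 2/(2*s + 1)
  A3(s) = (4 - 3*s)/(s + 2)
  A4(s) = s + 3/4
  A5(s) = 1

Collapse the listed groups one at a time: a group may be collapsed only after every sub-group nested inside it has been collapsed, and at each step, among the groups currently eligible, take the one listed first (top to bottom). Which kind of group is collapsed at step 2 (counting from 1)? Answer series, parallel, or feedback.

Answer: parallel

Working:
Step 1. reduce the parallel group A2, A3
Step 2. combine A4, A5 in parallel
Step 3. series reduction of A1, (A2+A3), (A4+A5)
The group at step 2 is a parallel group.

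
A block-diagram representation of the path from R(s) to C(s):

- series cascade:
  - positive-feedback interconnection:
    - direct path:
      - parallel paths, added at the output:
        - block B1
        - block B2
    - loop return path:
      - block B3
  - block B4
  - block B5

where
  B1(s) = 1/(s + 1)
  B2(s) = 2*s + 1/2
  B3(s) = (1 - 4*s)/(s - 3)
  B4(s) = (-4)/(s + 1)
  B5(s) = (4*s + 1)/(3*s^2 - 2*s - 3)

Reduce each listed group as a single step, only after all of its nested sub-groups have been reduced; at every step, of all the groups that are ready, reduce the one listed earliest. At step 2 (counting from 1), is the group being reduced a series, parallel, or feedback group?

The answer is feedback.

Reasoning:
(1) combine B1, B2 in parallel
(2) feedback reduction of (B1+B2), B3
(3) multiply [(B1+B2)/(1-(B1+B2)*B3)], B4, B5 (series)
The group at step 2 is a feedback group.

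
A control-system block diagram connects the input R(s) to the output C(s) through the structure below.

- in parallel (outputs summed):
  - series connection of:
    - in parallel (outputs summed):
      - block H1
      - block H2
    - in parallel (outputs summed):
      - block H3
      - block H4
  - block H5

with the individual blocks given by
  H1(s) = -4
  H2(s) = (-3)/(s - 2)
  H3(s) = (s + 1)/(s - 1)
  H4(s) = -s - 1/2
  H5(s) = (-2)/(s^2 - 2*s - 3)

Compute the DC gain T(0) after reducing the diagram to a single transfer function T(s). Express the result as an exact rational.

First reduce the diagram to T(s).

Step 1. reduce the parallel group H1, H2, giving (5 - 4*s)/(s - 2)
Step 2. add H3, H4 (parallel), giving (-2*s^2 + 3*s + 3)/(2*s - 2)
Step 3. series reduction of (H1+H2), (H3+H4), giving (8*s^3 - 22*s^2 + 3*s + 15)/(2*s^2 - 6*s + 4)
Step 4. add ((H1+H2)*(H3+H4)), H5 (parallel), giving (8*s^5 - 38*s^4 + 23*s^3 + 71*s^2 - 27*s - 53)/(2*s^4 - 10*s^3 + 10*s^2 + 10*s - 12)
The step-4 result is T(s). Setting s = 0: T(0) = -53/(-12) = 53/12.

Answer: 53/12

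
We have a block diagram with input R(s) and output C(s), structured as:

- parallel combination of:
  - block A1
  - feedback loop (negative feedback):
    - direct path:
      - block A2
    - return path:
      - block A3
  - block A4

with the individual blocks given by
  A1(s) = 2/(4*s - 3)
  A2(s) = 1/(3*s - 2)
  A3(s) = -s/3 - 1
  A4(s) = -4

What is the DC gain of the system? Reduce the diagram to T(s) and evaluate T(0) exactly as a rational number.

First reduce the diagram to T(s).

(1) close the feedback loop around A2, A3 = 3/(8*s - 9)
(2) reduce the parallel group A1, [A2/(1+A2*A3)], A4 = (-128*s^2 + 268*s - 135)/(32*s^2 - 60*s + 27)
Evaluating the step-2 result (the overall T(s)) at s = 0 gives T(0) = -135/27 = -5.

Answer: -5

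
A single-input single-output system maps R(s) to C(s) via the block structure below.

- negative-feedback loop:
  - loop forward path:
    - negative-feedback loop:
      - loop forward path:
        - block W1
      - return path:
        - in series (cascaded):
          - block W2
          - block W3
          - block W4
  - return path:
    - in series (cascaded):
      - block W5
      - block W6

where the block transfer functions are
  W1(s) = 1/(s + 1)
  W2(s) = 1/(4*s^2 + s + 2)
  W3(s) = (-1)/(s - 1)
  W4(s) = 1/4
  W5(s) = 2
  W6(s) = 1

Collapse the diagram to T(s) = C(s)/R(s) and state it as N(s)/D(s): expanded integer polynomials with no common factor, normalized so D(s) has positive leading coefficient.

Answer: (16*s^3 - 12*s^2 + 4*s - 8)/(16*s^4 + 36*s^3 - 32*s^2 + 4*s - 25)

Working:
[1] reduce the series chain W2, W3, W4; result (-1)/(16*s^3 - 12*s^2 + 4*s - 8)
[2] collapse the loop (W1 forward, (W2*W3*W4) return); result (16*s^3 - 12*s^2 + 4*s - 8)/(16*s^4 + 4*s^3 - 8*s^2 - 4*s - 9)
[3] reduce the series chain W5, W6; result 2
[4] feedback reduction of [W1/(1+W1*(W2*W3*W4))], (W5*W6), which is the overall transfer function T(s) = C(s)/R(s) in lowest terms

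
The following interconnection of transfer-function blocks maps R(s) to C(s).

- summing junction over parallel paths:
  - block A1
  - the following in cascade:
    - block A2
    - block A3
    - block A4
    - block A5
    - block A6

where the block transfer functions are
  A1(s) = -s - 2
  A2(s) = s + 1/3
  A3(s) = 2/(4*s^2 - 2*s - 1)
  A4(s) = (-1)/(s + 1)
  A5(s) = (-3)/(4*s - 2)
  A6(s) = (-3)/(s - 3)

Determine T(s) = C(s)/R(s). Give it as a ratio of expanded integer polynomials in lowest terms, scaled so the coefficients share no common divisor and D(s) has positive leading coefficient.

[1] cascade A2, A3, A4, A5, A6; result (-9*s - 3)/(8*s^5 - 24*s^4 - 8*s^3 + 25*s^2 - 2*s - 3)
[2] sum the parallel branches A1, (A2*A3*A4*A5*A6), which is the overall transfer function T(s) = C(s)/R(s) in lowest terms

Hence the answer: (-8*s^6 + 8*s^5 + 56*s^4 - 9*s^3 - 48*s^2 - 2*s + 3)/(8*s^5 - 24*s^4 - 8*s^3 + 25*s^2 - 2*s - 3)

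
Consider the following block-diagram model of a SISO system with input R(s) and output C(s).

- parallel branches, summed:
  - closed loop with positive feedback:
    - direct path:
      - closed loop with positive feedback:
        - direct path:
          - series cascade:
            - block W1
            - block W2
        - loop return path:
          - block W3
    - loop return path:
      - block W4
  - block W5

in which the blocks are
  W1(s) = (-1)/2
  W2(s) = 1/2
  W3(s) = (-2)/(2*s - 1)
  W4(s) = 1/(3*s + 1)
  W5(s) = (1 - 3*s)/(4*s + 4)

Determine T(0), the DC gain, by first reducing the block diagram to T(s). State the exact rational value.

Reducing step by step:

Step 1: multiply W1, W2 (series) = (-1)/4
Step 2: reduce the feedback loop with forward (W1*W2) and return W3 = (1 - 2*s)/(8*s - 6)
Step 3: reduce the feedback loop with forward [(W1*W2)/(1-(W1*W2)*W3)] and return W4 = (-6*s^2 + s + 1)/(24*s^2 - 8*s - 7)
Step 4: combine [[(W1*W2)/(1-(W1*W2)*W3)]/(1-[(W1*W2)/(1-(W1*W2)*W3)]*W4)], W5 in parallel = (-96*s^3 + 28*s^2 + 21*s - 3)/(96*s^3 + 64*s^2 - 60*s - 28)
That last expression is T(s); at s = 0 only the constant terms survive, so T(0) = -3/(-28) = 3/28.

Answer: 3/28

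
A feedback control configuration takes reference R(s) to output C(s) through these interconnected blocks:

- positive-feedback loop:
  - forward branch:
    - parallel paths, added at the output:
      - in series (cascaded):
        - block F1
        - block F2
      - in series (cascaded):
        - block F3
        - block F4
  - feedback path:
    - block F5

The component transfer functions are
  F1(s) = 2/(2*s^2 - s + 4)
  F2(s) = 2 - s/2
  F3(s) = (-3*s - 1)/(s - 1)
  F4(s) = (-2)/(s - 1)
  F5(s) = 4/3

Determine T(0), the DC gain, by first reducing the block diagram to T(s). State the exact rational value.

Step 1. combine F1, F2 in series = (4 - s)/(2*s^2 - s + 4)
Step 2. reduce the series chain F3, F4 = (6*s + 2)/(s^2 - 2*s + 1)
Step 3. reduce the parallel group (F1*F2), (F3*F4) = (11*s^3 + 4*s^2 + 13*s + 12)/(2*s^4 - 5*s^3 + 8*s^2 - 9*s + 4)
Step 4. collapse the loop (((F1*F2)+(F3*F4)) forward, F5 return) = (33*s^3 + 12*s^2 + 39*s + 36)/(6*s^4 - 59*s^3 + 8*s^2 - 79*s - 36)
Step 4 gives the overall T(s). Then T(0) = 36/(-36) = -1.

Answer: -1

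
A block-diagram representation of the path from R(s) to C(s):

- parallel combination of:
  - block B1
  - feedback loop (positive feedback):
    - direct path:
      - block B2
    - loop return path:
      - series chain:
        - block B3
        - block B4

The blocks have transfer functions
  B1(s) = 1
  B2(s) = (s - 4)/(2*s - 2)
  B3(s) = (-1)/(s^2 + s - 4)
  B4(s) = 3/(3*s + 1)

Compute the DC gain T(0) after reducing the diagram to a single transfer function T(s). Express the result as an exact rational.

Step 1: multiply B3, B4 (series) = (-3)/(3*s^3 + 4*s^2 - 11*s - 4)
Step 2: collapse the loop (B2 forward, (B3*B4) return) = (3*s^4 - 8*s^3 - 27*s^2 + 40*s + 16)/(6*s^4 + 2*s^3 - 30*s^2 + 17*s - 4)
Step 3: combine B1, [B2/(1-B2*(B3*B4))] in parallel = (9*s^4 - 6*s^3 - 57*s^2 + 57*s + 12)/(6*s^4 + 2*s^3 - 30*s^2 + 17*s - 4)
The step-3 result is T(s). Setting s = 0: T(0) = 12/(-4) = -3.

Therefore the answer is -3.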